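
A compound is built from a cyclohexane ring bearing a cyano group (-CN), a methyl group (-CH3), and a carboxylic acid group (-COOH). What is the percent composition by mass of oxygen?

19.14%

Atom tally by fragment:
  cyclohexane ring core → C:6 H:12
  (− 3 ring H displaced by substituents)
  + CN → C:1 N:1
  + CH3 → C:1 H:3
  + COOH → C:1 H:1 O:2
Element totals:
  C: 9
  H: 13
  N: 1
  O: 2
Molecular formula: C9H13NO2.
Molar mass = 167.208 g/mol.
Mass from O: 2 × 15.999 = 31.998 g/mol.
%O = 31.998 / 167.208 × 100 = 19.14%.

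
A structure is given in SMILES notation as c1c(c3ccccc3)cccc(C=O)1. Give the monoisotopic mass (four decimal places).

182.0732

Atom tally by fragment:
  benzene ring core → C:6 H:6
  (− 2 ring H displaced by substituents)
  + C6H5 → C:6 H:5
  + CHO → C:1 H:1 O:1
Element totals:
  C: 13
  H: 10
  O: 1
Molecular formula: C13H10O.
  M = 13(12.0) + 10(1.007825) + 15.994915
    = 156.000000 + 10.078250 + 15.994915 = 182.073165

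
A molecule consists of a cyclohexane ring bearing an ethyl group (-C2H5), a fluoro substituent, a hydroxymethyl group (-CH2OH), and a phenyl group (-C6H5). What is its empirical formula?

C15H21FO

Atom tally by fragment:
  cyclohexane ring core → C:6 H:12
  (− 4 ring H displaced by substituents)
  + C2H5 → C:2 H:5
  + F → F:1
  + CH2OH → C:1 H:3 O:1
  + C6H5 → C:6 H:5
Element totals:
  C: 15
  H: 21
  F: 1
  O: 1
Molecular formula: C15H21FO.
gcd of subscripts (15, 1, 21, 1) = 1, so the empirical formula equals the molecular formula.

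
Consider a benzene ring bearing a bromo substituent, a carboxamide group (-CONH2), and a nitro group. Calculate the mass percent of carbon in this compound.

34.31%

Atom tally by fragment:
  benzene ring core → C:6 H:6
  (− 3 ring H displaced by substituents)
  + Br → Br:1
  + CONH2 → C:1 H:2 O:1 N:1
  + NO2 → N:1 O:2
Element totals:
  C: 7
  H: 5
  Br: 1
  N: 2
  O: 3
Molecular formula: C7H5BrN2O3.
Molar mass = 245.032 g/mol.
Mass from C: 7 × 12.011 = 84.077 g/mol.
%C = 84.077 / 245.032 × 100 = 34.31%.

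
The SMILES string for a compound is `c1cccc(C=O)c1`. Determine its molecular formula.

Atom tally by fragment:
  benzene ring core → C:6 H:6
  (− 1 ring H displaced by substituents)
  + CHO → C:1 H:1 O:1
Element totals:
  C: 7
  H: 6
  O: 1

C7H6O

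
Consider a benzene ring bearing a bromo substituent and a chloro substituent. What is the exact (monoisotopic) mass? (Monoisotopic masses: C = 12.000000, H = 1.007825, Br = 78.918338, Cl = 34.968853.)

Atom tally by fragment:
  benzene ring core → C:6 H:6
  (− 2 ring H displaced by substituents)
  + Br → Br:1
  + Cl → Cl:1
Element totals:
  C: 6
  H: 4
  Br: 1
  Cl: 1
Molecular formula: C6H4BrCl.
  M = 6(12.0) + 4(1.007825) + 78.918338 + 34.968853
    = 72.000000 + 4.031300 + 78.918338 + 34.968853 = 189.918491

189.9185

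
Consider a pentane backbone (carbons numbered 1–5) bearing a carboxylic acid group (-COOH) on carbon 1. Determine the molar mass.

Atom tally by fragment:
  HOOCCH2 → C:2 H:3 O:2
  CH2 → C:1 H:2
  CH2 → C:1 H:2
  CH2 → C:1 H:2
  CH3 → C:1 H:3
Element totals:
  C: 6
  H: 12
  O: 2
Molecular formula: C6H12O2.
  M = 6(12.011) + 12(1.008) + 2(15.999)
    = 72.066 + 12.096 + 31.998 = 116.160

116.16 g/mol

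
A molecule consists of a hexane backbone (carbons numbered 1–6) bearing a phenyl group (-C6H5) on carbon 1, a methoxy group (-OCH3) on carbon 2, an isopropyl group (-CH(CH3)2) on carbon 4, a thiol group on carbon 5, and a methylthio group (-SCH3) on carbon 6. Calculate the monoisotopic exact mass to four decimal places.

312.1582

Atom tally by fragment:
  C6H5CH2 → C:7 H:7
  CH(OCH3) → C:2 H:4 O:1
  CH2 → C:1 H:2
  CH(CH(CH3)2) → C:4 H:8
  CH(SH) → C:1 H:2 S:1
  CH2SCH3 → C:2 H:5 S:1
Element totals:
  C: 17
  H: 28
  O: 1
  S: 2
Molecular formula: C17H28OS2.
  M = 17(12.0) + 28(1.007825) + 15.994915 + 2(31.972071)
    = 204.000000 + 28.219100 + 15.994915 + 63.944142 = 312.158157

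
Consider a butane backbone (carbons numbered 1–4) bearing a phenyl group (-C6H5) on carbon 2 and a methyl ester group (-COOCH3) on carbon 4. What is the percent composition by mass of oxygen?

Atom tally by fragment:
  CH3 → C:1 H:3
  CH(C6H5) → C:7 H:6
  CH2 → C:1 H:2
  CH2COOCH3 → C:3 H:5 O:2
Element totals:
  C: 12
  H: 16
  O: 2
Molecular formula: C12H16O2.
Molar mass = 192.258 g/mol.
Mass from O: 2 × 15.999 = 31.998 g/mol.
%O = 31.998 / 192.258 × 100 = 16.64%.

16.64%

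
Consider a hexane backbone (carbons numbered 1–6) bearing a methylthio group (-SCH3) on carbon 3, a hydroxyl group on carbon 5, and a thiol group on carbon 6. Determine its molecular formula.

C7H16OS2

Atom tally by fragment:
  CH3 → C:1 H:3
  CH2 → C:1 H:2
  CH(SCH3) → C:2 H:4 S:1
  CH2 → C:1 H:2
  CH(OH) → C:1 H:2 O:1
  CH2SH → C:1 H:3 S:1
Element totals:
  C: 7
  H: 16
  O: 1
  S: 2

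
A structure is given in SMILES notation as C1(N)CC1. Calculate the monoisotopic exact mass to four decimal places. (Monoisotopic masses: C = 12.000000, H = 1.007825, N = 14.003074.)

Atom tally by fragment:
  cyclopropane ring core → C:3 H:6
  (− 1 ring H displaced by substituents)
  + NH2 → N:1 H:2
Element totals:
  C: 3
  H: 7
  N: 1
Molecular formula: C3H7N.
  M = 3(12.0) + 7(1.007825) + 14.003074
    = 36.000000 + 7.054775 + 14.003074 = 57.057849

57.0578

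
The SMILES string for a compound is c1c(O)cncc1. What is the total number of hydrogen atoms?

5

Atom tally by fragment:
  pyridine ring core → C:5 H:5 N:1
  (− 1 ring H displaced by substituents)
  + OH → O:1 H:1
Element totals:
  C: 5
  H: 5
  N: 1
  O: 1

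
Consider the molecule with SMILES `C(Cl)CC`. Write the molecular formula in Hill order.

C3H7Cl

Atom tally by fragment:
  ClCH2 → C:1 H:2 Cl:1
  CH2 → C:1 H:2
  CH3 → C:1 H:3
Element totals:
  C: 3
  H: 7
  Cl: 1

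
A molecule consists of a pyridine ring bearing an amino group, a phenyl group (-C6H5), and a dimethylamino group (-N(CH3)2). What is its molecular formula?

C13H15N3

Atom tally by fragment:
  pyridine ring core → C:5 H:5 N:1
  (− 3 ring H displaced by substituents)
  + NH2 → N:1 H:2
  + C6H5 → C:6 H:5
  + N(CH3)2 → N:1 C:2 H:6
Element totals:
  C: 13
  H: 15
  N: 3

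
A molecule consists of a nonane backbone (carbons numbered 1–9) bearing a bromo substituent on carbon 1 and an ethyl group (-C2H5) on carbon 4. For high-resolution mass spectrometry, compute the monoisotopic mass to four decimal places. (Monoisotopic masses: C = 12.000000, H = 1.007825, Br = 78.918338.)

234.0983

Atom tally by fragment:
  BrCH2 → C:1 H:2 Br:1
  CH2 → C:1 H:2
  CH2 → C:1 H:2
  CH(C2H5) → C:3 H:6
  CH2 → C:1 H:2
  CH2 → C:1 H:2
  CH2 → C:1 H:2
  CH2 → C:1 H:2
  CH3 → C:1 H:3
Element totals:
  C: 11
  H: 23
  Br: 1
Molecular formula: C11H23Br.
  M = 11(12.0) + 23(1.007825) + 78.918338
    = 132.000000 + 23.179975 + 78.918338 = 234.098313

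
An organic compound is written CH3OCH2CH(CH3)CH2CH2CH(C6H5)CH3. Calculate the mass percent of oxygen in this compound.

Atom tally by fragment:
  CH3OCH2 → C:2 H:5 O:1
  CH(CH3) → C:2 H:4
  CH2 → C:1 H:2
  CH2 → C:1 H:2
  CH(C6H5) → C:7 H:6
  CH3 → C:1 H:3
Element totals:
  C: 14
  H: 22
  O: 1
Molecular formula: C14H22O.
Molar mass = 206.329 g/mol.
Mass from O: 1 × 15.999 = 15.999 g/mol.
%O = 15.999 / 206.329 × 100 = 7.75%.

7.75%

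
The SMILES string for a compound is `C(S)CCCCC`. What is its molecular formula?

Atom tally by fragment:
  HSCH2 → C:1 H:3 S:1
  CH2 → C:1 H:2
  CH2 → C:1 H:2
  CH2 → C:1 H:2
  CH2 → C:1 H:2
  CH3 → C:1 H:3
Element totals:
  C: 6
  H: 14
  S: 1

C6H14S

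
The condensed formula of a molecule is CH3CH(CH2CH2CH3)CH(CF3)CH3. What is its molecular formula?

Atom tally by fragment:
  CH3 → C:1 H:3
  CH(CH2CH2CH3) → C:4 H:8
  CH(CF3) → C:2 H:1 F:3
  CH3 → C:1 H:3
Element totals:
  C: 8
  H: 15
  F: 3

C8H15F3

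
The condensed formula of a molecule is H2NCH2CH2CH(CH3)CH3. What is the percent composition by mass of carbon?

Atom tally by fragment:
  H2NCH2 → C:1 H:4 N:1
  CH2 → C:1 H:2
  CH(CH3) → C:2 H:4
  CH3 → C:1 H:3
Element totals:
  C: 5
  H: 13
  N: 1
Molecular formula: C5H13N.
Molar mass = 87.166 g/mol.
Mass from C: 5 × 12.011 = 60.055 g/mol.
%C = 60.055 / 87.166 × 100 = 68.90%.

68.90%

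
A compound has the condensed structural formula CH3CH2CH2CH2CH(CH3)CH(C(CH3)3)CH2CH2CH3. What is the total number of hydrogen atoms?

Element totals:
  C: 14
  H: 30

30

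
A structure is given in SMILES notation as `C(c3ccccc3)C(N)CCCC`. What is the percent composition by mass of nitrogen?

Atom tally by fragment:
  C6H5CH2 → C:7 H:7
  CH(NH2) → C:1 H:3 N:1
  CH2 → C:1 H:2
  CH2 → C:1 H:2
  CH2 → C:1 H:2
  CH3 → C:1 H:3
Element totals:
  C: 12
  H: 19
  N: 1
Molecular formula: C12H19N.
Molar mass = 177.291 g/mol.
Mass from N: 1 × 14.007 = 14.007 g/mol.
%N = 14.007 / 177.291 × 100 = 7.90%.

7.90%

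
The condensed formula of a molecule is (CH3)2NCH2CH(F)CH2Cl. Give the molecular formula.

Element totals:
  C: 5
  H: 11
  Cl: 1
  F: 1
  N: 1

C5H11ClFN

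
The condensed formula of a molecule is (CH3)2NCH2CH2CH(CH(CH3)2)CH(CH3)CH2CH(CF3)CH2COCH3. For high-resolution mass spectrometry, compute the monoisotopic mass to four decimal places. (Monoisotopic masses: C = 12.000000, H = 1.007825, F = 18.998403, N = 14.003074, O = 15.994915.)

Element totals:
  C: 16
  H: 30
  F: 3
  N: 1
  O: 1
Molecular formula: C16H30F3NO.
  M = 16(12.0) + 30(1.007825) + 3(18.998403) + 14.003074 + 15.994915
    = 192.000000 + 30.234750 + 56.995209 + 14.003074 + 15.994915 = 309.227948

309.2279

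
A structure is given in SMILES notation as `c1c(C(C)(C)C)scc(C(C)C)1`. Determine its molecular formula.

C11H18S

Atom tally by fragment:
  thiophene ring core → C:4 H:4 S:1
  (− 2 ring H displaced by substituents)
  + C(CH3)3 → C:4 H:9
  + CH(CH3)2 → C:3 H:7
Element totals:
  C: 11
  H: 18
  S: 1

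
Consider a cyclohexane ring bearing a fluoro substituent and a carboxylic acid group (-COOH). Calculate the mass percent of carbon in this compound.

57.52%

Atom tally by fragment:
  cyclohexane ring core → C:6 H:12
  (− 2 ring H displaced by substituents)
  + F → F:1
  + COOH → C:1 H:1 O:2
Element totals:
  C: 7
  H: 11
  F: 1
  O: 2
Molecular formula: C7H11FO2.
Molar mass = 146.161 g/mol.
Mass from C: 7 × 12.011 = 84.077 g/mol.
%C = 84.077 / 146.161 × 100 = 57.52%.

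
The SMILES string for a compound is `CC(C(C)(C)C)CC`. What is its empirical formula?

Atom tally by fragment:
  CH3 → C:1 H:3
  CH(C(CH3)3) → C:5 H:10
  CH2 → C:1 H:2
  CH3 → C:1 H:3
Element totals:
  C: 8
  H: 18
Molecular formula: C8H18.
gcd of subscripts = 2; dividing each by 2:
  C: 8/2 = 4
  H: 18/2 = 9

C4H9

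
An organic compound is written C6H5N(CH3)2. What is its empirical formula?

Element totals:
  C: 8
  H: 11
  N: 1
Molecular formula: C8H11N.
gcd of subscripts (8, 11, 1) = 1, so the empirical formula equals the molecular formula.

C8H11N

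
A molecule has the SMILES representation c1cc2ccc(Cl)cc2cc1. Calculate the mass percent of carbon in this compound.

73.86%

Atom tally by fragment:
  naphthalene ring system core → C:10 H:8
  (− 1 ring H displaced by substituents)
  + Cl → Cl:1
Element totals:
  C: 10
  H: 7
  Cl: 1
Molecular formula: C10H7Cl.
Molar mass = 162.616 g/mol.
Mass from C: 10 × 12.011 = 120.110 g/mol.
%C = 120.110 / 162.616 × 100 = 73.86%.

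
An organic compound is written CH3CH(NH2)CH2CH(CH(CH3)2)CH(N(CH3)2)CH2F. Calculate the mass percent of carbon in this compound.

64.66%

Atom tally by fragment:
  CH3 → C:1 H:3
  CH(NH2) → C:1 H:3 N:1
  CH2 → C:1 H:2
  CH(CH(CH3)2) → C:4 H:8
  CH(N(CH3)2) → C:3 H:7 N:1
  CH2F → C:1 H:2 F:1
Element totals:
  C: 11
  H: 25
  F: 1
  N: 2
Molecular formula: C11H25FN2.
Molar mass = 204.333 g/mol.
Mass from C: 11 × 12.011 = 132.121 g/mol.
%C = 132.121 / 204.333 × 100 = 64.66%.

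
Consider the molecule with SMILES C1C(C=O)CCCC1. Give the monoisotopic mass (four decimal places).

112.0888

Atom tally by fragment:
  cyclohexane ring core → C:6 H:12
  (− 1 ring H displaced by substituents)
  + CHO → C:1 H:1 O:1
Element totals:
  C: 7
  H: 12
  O: 1
Molecular formula: C7H12O.
  M = 7(12.0) + 12(1.007825) + 15.994915
    = 84.000000 + 12.093900 + 15.994915 = 112.088815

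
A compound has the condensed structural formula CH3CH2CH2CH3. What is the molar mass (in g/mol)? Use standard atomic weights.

Element totals:
  C: 4
  H: 10
Molecular formula: C4H10.
  M = 4(12.011) + 10(1.008)
    = 48.044 + 10.080 = 58.124

58.12 g/mol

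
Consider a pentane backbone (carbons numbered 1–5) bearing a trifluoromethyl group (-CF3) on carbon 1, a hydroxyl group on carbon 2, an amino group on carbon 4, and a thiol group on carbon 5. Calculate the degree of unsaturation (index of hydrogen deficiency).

0

Atom tally by fragment:
  F3CCH2 → C:2 H:2 F:3
  CH(OH) → C:1 H:2 O:1
  CH2 → C:1 H:2
  CH(NH2) → C:1 H:3 N:1
  CH2SH → C:1 H:3 S:1
Element totals:
  C: 6
  H: 12
  F: 3
  N: 1
  O: 1
  S: 1
Molecular formula: C6H12F3NOS.
DoU = (2C + 2 + N − H − X) / 2 = (2·6 + 2 + 1 − 12 − 3) / 2 = 0.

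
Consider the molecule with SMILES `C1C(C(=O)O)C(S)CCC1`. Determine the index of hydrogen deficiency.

2

Atom tally by fragment:
  cyclohexane ring core → C:6 H:12
  (− 2 ring H displaced by substituents)
  + COOH → C:1 H:1 O:2
  + SH → S:1 H:1
Element totals:
  C: 7
  H: 12
  O: 2
  S: 1
Molecular formula: C7H12O2S.
DoU = (2C + 2 + N − H − X) / 2 = (2·7 + 2 + 0 − 12 − 0) / 2 = 2.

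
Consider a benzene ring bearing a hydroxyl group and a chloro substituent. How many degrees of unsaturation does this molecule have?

Atom tally by fragment:
  benzene ring core → C:6 H:6
  (− 2 ring H displaced by substituents)
  + OH → O:1 H:1
  + Cl → Cl:1
Element totals:
  C: 6
  H: 5
  Cl: 1
  O: 1
Molecular formula: C6H5ClO.
DoU = (2C + 2 + N − H − X) / 2 = (2·6 + 2 + 0 − 5 − 1) / 2 = 4.

4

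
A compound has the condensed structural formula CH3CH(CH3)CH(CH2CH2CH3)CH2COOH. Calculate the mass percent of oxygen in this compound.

20.22%

Atom tally by fragment:
  CH3 → C:1 H:3
  CH(CH3) → C:2 H:4
  CH(CH2CH2CH3) → C:4 H:8
  CH2COOH → C:2 H:3 O:2
Element totals:
  C: 9
  H: 18
  O: 2
Molecular formula: C9H18O2.
Molar mass = 158.241 g/mol.
Mass from O: 2 × 15.999 = 31.998 g/mol.
%O = 31.998 / 158.241 × 100 = 20.22%.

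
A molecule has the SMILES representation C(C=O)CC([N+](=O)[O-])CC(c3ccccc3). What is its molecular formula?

Atom tally by fragment:
  OHCCH2 → C:2 H:3 O:1
  CH2 → C:1 H:2
  CH(NO2) → C:1 H:1 N:1 O:2
  CH2 → C:1 H:2
  CH2C6H5 → C:7 H:7
Element totals:
  C: 12
  H: 15
  N: 1
  O: 3

C12H15NO3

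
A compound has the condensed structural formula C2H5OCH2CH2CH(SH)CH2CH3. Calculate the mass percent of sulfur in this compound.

21.62%

Element totals:
  C: 7
  H: 16
  O: 1
  S: 1
Molecular formula: C7H16OS.
Molar mass = 148.264 g/mol.
Mass from S: 1 × 32.06 = 32.060 g/mol.
%S = 32.060 / 148.264 × 100 = 21.62%.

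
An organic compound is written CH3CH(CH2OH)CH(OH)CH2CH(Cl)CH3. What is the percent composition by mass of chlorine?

21.27%

Atom tally by fragment:
  CH3 → C:1 H:3
  CH(CH2OH) → C:2 H:4 O:1
  CH(OH) → C:1 H:2 O:1
  CH2 → C:1 H:2
  CH(Cl) → C:1 H:1 Cl:1
  CH3 → C:1 H:3
Element totals:
  C: 7
  H: 15
  Cl: 1
  O: 2
Molecular formula: C7H15ClO2.
Molar mass = 166.645 g/mol.
Mass from Cl: 1 × 35.45 = 35.450 g/mol.
%Cl = 35.450 / 166.645 × 100 = 21.27%.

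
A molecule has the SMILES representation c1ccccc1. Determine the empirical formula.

Atom tally by fragment:
  benzene ring core → C:6 H:6
Element totals:
  C: 6
  H: 6
Molecular formula: C6H6.
gcd of subscripts = 6; dividing each by 6:
  C: 6/6 = 1
  H: 6/6 = 1

CH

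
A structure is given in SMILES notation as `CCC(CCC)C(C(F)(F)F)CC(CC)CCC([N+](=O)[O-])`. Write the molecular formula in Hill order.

C15H28F3NO2

Atom tally by fragment:
  CH3 → C:1 H:3
  CH2 → C:1 H:2
  CH(CH2CH2CH3) → C:4 H:8
  CH(CF3) → C:2 H:1 F:3
  CH2 → C:1 H:2
  CH(C2H5) → C:3 H:6
  CH2 → C:1 H:2
  CH2 → C:1 H:2
  CH2NO2 → C:1 H:2 N:1 O:2
Element totals:
  C: 15
  H: 28
  F: 3
  N: 1
  O: 2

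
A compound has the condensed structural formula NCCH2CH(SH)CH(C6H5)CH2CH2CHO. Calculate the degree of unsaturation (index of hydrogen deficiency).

Element totals:
  C: 13
  H: 15
  N: 1
  O: 1
  S: 1
Molecular formula: C13H15NOS.
DoU = (2C + 2 + N − H − X) / 2 = (2·13 + 2 + 1 − 15 − 0) / 2 = 7.

7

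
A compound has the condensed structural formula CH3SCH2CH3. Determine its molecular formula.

C3H8S

Atom tally by fragment:
  CH3SCH2 → C:2 H:5 S:1
  CH3 → C:1 H:3
Element totals:
  C: 3
  H: 8
  S: 1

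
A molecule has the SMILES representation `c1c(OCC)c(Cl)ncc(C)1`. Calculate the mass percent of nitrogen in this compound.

Atom tally by fragment:
  pyridine ring core → C:5 H:5 N:1
  (− 3 ring H displaced by substituents)
  + OC2H5 → C:2 H:5 O:1
  + Cl → Cl:1
  + CH3 → C:1 H:3
Element totals:
  C: 8
  H: 10
  Cl: 1
  N: 1
  O: 1
Molecular formula: C8H10ClNO.
Molar mass = 171.624 g/mol.
Mass from N: 1 × 14.007 = 14.007 g/mol.
%N = 14.007 / 171.624 × 100 = 8.16%.

8.16%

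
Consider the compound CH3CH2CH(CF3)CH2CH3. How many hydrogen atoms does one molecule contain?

11

Atom tally by fragment:
  CH3 → C:1 H:3
  CH2 → C:1 H:2
  CH(CF3) → C:2 H:1 F:3
  CH2 → C:1 H:2
  CH3 → C:1 H:3
Element totals:
  C: 6
  H: 11
  F: 3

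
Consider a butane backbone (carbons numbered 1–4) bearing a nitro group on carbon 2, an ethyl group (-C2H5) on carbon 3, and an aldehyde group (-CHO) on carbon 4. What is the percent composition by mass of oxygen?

30.15%

Atom tally by fragment:
  CH3 → C:1 H:3
  CH(NO2) → C:1 H:1 N:1 O:2
  CH(C2H5) → C:3 H:6
  CH2CHO → C:2 H:3 O:1
Element totals:
  C: 7
  H: 13
  N: 1
  O: 3
Molecular formula: C7H13NO3.
Molar mass = 159.185 g/mol.
Mass from O: 3 × 15.999 = 47.997 g/mol.
%O = 47.997 / 159.185 × 100 = 30.15%.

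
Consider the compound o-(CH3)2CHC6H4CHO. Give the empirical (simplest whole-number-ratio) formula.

C10H12O

Element totals:
  C: 10
  H: 12
  O: 1
Molecular formula: C10H12O.
gcd of subscripts (10, 12, 1) = 1, so the empirical formula equals the molecular formula.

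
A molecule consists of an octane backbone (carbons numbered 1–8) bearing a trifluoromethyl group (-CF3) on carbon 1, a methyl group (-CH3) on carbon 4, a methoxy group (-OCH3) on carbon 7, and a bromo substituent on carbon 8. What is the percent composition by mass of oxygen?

Atom tally by fragment:
  F3CCH2 → C:2 H:2 F:3
  CH2 → C:1 H:2
  CH2 → C:1 H:2
  CH(CH3) → C:2 H:4
  CH2 → C:1 H:2
  CH2 → C:1 H:2
  CH(OCH3) → C:2 H:4 O:1
  CH2Br → C:1 H:2 Br:1
Element totals:
  C: 11
  H: 20
  Br: 1
  F: 3
  O: 1
Molecular formula: C11H20BrF3O.
Molar mass = 305.178 g/mol.
Mass from O: 1 × 15.999 = 15.999 g/mol.
%O = 15.999 / 305.178 × 100 = 5.24%.

5.24%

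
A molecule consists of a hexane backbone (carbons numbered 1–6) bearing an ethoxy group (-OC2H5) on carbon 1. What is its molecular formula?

Atom tally by fragment:
  C2H5OCH2 → C:3 H:7 O:1
  CH2 → C:1 H:2
  CH2 → C:1 H:2
  CH2 → C:1 H:2
  CH2 → C:1 H:2
  CH3 → C:1 H:3
Element totals:
  C: 8
  H: 18
  O: 1

C8H18O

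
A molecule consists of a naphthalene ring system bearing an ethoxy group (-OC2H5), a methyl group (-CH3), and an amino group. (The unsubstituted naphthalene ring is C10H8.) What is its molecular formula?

Atom tally by fragment:
  naphthalene ring system core → C:10 H:8
  (− 3 ring H displaced by substituents)
  + OC2H5 → C:2 H:5 O:1
  + CH3 → C:1 H:3
  + NH2 → N:1 H:2
Element totals:
  C: 13
  H: 15
  N: 1
  O: 1

C13H15NO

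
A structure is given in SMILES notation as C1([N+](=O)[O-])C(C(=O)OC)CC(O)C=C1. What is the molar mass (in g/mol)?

201.18 g/mol

Atom tally by fragment:
  cyclohexene ring core → C:6 H:10
  (− 3 ring H displaced by substituents)
  + NO2 → N:1 O:2
  + COOCH3 → C:2 H:3 O:2
  + OH → O:1 H:1
Element totals:
  C: 8
  H: 11
  N: 1
  O: 5
Molecular formula: C8H11NO5.
  M = 8(12.011) + 11(1.008) + 14.007 + 5(15.999)
    = 96.088 + 11.088 + 14.007 + 79.995 = 201.178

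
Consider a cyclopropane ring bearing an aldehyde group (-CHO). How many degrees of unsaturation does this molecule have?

2

Atom tally by fragment:
  cyclopropane ring core → C:3 H:6
  (− 1 ring H displaced by substituents)
  + CHO → C:1 H:1 O:1
Element totals:
  C: 4
  H: 6
  O: 1
Molecular formula: C4H6O.
DoU = (2C + 2 + N − H − X) / 2 = (2·4 + 2 + 0 − 6 − 0) / 2 = 2.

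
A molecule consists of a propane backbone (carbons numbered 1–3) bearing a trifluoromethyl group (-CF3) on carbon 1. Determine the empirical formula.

Atom tally by fragment:
  F3CCH2 → C:2 H:2 F:3
  CH2 → C:1 H:2
  CH3 → C:1 H:3
Element totals:
  C: 4
  H: 7
  F: 3
Molecular formula: C4H7F3.
gcd of subscripts (4, 3, 7) = 1, so the empirical formula equals the molecular formula.

C4H7F3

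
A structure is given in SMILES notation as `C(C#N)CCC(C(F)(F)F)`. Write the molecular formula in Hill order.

C6H8F3N

Atom tally by fragment:
  NCCH2 → C:2 H:2 N:1
  CH2 → C:1 H:2
  CH2 → C:1 H:2
  CH2CF3 → C:2 H:2 F:3
Element totals:
  C: 6
  H: 8
  F: 3
  N: 1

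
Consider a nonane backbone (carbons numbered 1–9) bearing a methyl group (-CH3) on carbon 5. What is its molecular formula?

Atom tally by fragment:
  CH3 → C:1 H:3
  CH2 → C:1 H:2
  CH2 → C:1 H:2
  CH2 → C:1 H:2
  CH(CH3) → C:2 H:4
  CH2 → C:1 H:2
  CH2 → C:1 H:2
  CH2 → C:1 H:2
  CH3 → C:1 H:3
Element totals:
  C: 10
  H: 22

C10H22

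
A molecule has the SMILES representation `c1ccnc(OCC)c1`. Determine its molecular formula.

Atom tally by fragment:
  pyridine ring core → C:5 H:5 N:1
  (− 1 ring H displaced by substituents)
  + OC2H5 → C:2 H:5 O:1
Element totals:
  C: 7
  H: 9
  N: 1
  O: 1

C7H9NO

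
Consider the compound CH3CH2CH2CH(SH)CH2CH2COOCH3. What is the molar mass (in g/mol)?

176.27 g/mol

Element totals:
  C: 8
  H: 16
  O: 2
  S: 1
Molecular formula: C8H16O2S.
  M = 8(12.011) + 16(1.008) + 2(15.999) + 32.06
    = 96.088 + 16.128 + 31.998 + 32.060 = 176.274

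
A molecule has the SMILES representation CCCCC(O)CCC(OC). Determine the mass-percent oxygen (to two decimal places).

19.97%

Atom tally by fragment:
  CH3 → C:1 H:3
  CH2 → C:1 H:2
  CH2 → C:1 H:2
  CH2 → C:1 H:2
  CH(OH) → C:1 H:2 O:1
  CH2 → C:1 H:2
  CH2 → C:1 H:2
  CH2OCH3 → C:2 H:5 O:1
Element totals:
  C: 9
  H: 20
  O: 2
Molecular formula: C9H20O2.
Molar mass = 160.257 g/mol.
Mass from O: 2 × 15.999 = 31.998 g/mol.
%O = 31.998 / 160.257 × 100 = 19.97%.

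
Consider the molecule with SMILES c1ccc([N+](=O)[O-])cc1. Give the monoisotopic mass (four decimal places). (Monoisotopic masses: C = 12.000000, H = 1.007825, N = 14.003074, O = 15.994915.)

123.0320

Atom tally by fragment:
  benzene ring core → C:6 H:6
  (− 1 ring H displaced by substituents)
  + NO2 → N:1 O:2
Element totals:
  C: 6
  H: 5
  N: 1
  O: 2
Molecular formula: C6H5NO2.
  M = 6(12.0) + 5(1.007825) + 14.003074 + 2(15.994915)
    = 72.000000 + 5.039125 + 14.003074 + 31.989830 = 123.032029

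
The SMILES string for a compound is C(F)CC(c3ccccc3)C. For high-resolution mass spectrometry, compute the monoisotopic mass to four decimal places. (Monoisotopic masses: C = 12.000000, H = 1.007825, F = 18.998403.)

152.1001

Atom tally by fragment:
  FCH2 → C:1 H:2 F:1
  CH2 → C:1 H:2
  CH(C6H5) → C:7 H:6
  CH3 → C:1 H:3
Element totals:
  C: 10
  H: 13
  F: 1
Molecular formula: C10H13F.
  M = 10(12.0) + 13(1.007825) + 18.998403
    = 120.000000 + 13.101725 + 18.998403 = 152.100128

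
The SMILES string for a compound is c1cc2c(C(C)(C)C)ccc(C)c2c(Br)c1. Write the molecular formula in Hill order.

Atom tally by fragment:
  naphthalene ring system core → C:10 H:8
  (− 3 ring H displaced by substituents)
  + C(CH3)3 → C:4 H:9
  + CH3 → C:1 H:3
  + Br → Br:1
Element totals:
  C: 15
  H: 17
  Br: 1

C15H17Br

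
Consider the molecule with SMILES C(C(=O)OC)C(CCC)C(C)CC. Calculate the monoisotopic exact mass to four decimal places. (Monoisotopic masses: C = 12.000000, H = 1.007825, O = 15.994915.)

186.1620

Atom tally by fragment:
  CH3OOCCH2 → C:3 H:5 O:2
  CH(CH2CH2CH3) → C:4 H:8
  CH(CH3) → C:2 H:4
  CH2 → C:1 H:2
  CH3 → C:1 H:3
Element totals:
  C: 11
  H: 22
  O: 2
Molecular formula: C11H22O2.
  M = 11(12.0) + 22(1.007825) + 2(15.994915)
    = 132.000000 + 22.172150 + 31.989830 = 186.161980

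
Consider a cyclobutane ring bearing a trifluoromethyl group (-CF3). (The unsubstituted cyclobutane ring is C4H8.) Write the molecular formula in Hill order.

C5H7F3

Atom tally by fragment:
  cyclobutane ring core → C:4 H:8
  (− 1 ring H displaced by substituents)
  + CF3 → C:1 F:3
Element totals:
  C: 5
  H: 7
  F: 3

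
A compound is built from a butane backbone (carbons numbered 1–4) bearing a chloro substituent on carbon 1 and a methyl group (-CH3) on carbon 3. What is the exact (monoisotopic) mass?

Atom tally by fragment:
  ClCH2 → C:1 H:2 Cl:1
  CH2 → C:1 H:2
  CH(CH3) → C:2 H:4
  CH3 → C:1 H:3
Element totals:
  C: 5
  H: 11
  Cl: 1
Molecular formula: C5H11Cl.
  M = 5(12.0) + 11(1.007825) + 34.968853
    = 60.000000 + 11.086075 + 34.968853 = 106.054928

106.0549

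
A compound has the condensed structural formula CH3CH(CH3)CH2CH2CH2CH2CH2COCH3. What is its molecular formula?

Atom tally by fragment:
  CH3 → C:1 H:3
  CH(CH3) → C:2 H:4
  CH2 → C:1 H:2
  CH2 → C:1 H:2
  CH2 → C:1 H:2
  CH2 → C:1 H:2
  CH2COCH3 → C:3 H:5 O:1
Element totals:
  C: 10
  H: 20
  O: 1

C10H20O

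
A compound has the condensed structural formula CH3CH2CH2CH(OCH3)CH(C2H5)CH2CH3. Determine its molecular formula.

Element totals:
  C: 10
  H: 22
  O: 1

C10H22O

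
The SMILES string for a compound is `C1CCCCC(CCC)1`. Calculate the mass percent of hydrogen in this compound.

Atom tally by fragment:
  cyclohexane ring core → C:6 H:12
  (− 1 ring H displaced by substituents)
  + CH2CH2CH3 → C:3 H:7
Element totals:
  C: 9
  H: 18
Molecular formula: C9H18.
Molar mass = 126.243 g/mol.
Mass from H: 18 × 1.008 = 18.144 g/mol.
%H = 18.144 / 126.243 × 100 = 14.37%.

14.37%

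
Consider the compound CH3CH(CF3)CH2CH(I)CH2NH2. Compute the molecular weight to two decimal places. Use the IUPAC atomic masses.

Element totals:
  C: 6
  H: 11
  F: 3
  I: 1
  N: 1
Molecular formula: C6H11F3IN.
  M = 6(12.011) + 11(1.008) + 3(18.998) + 126.904 + 14.007
    = 72.066 + 11.088 + 56.994 + 126.904 + 14.007 = 281.059

281.06 g/mol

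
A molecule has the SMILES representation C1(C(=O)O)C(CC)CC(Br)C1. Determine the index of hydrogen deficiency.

2

Atom tally by fragment:
  cyclopentane ring core → C:5 H:10
  (− 3 ring H displaced by substituents)
  + COOH → C:1 H:1 O:2
  + C2H5 → C:2 H:5
  + Br → Br:1
Element totals:
  C: 8
  H: 13
  Br: 1
  O: 2
Molecular formula: C8H13BrO2.
DoU = (2C + 2 + N − H − X) / 2 = (2·8 + 2 + 0 − 13 − 1) / 2 = 2.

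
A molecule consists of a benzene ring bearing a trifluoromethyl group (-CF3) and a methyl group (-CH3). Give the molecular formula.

C8H7F3

Atom tally by fragment:
  benzene ring core → C:6 H:6
  (− 2 ring H displaced by substituents)
  + CF3 → C:1 F:3
  + CH3 → C:1 H:3
Element totals:
  C: 8
  H: 7
  F: 3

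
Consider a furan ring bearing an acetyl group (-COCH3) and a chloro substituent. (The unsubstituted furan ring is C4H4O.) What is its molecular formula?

Atom tally by fragment:
  furan ring core → C:4 H:4 O:1
  (− 2 ring H displaced by substituents)
  + COCH3 → C:2 H:3 O:1
  + Cl → Cl:1
Element totals:
  C: 6
  H: 5
  Cl: 1
  O: 2

C6H5ClO2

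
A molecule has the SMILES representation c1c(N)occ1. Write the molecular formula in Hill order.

Atom tally by fragment:
  furan ring core → C:4 H:4 O:1
  (− 1 ring H displaced by substituents)
  + NH2 → N:1 H:2
Element totals:
  C: 4
  H: 5
  N: 1
  O: 1

C4H5NO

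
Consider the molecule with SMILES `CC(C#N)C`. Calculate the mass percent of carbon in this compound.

Atom tally by fragment:
  CH3 → C:1 H:3
  CH(CN) → C:2 H:1 N:1
  CH3 → C:1 H:3
Element totals:
  C: 4
  H: 7
  N: 1
Molecular formula: C4H7N.
Molar mass = 69.107 g/mol.
Mass from C: 4 × 12.011 = 48.044 g/mol.
%C = 48.044 / 69.107 × 100 = 69.52%.

69.52%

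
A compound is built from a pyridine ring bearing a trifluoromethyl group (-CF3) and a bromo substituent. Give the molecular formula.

Atom tally by fragment:
  pyridine ring core → C:5 H:5 N:1
  (− 2 ring H displaced by substituents)
  + CF3 → C:1 F:3
  + Br → Br:1
Element totals:
  C: 6
  H: 3
  Br: 1
  F: 3
  N: 1

C6H3BrF3N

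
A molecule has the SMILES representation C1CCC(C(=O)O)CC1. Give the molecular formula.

Atom tally by fragment:
  cyclohexane ring core → C:6 H:12
  (− 1 ring H displaced by substituents)
  + COOH → C:1 H:1 O:2
Element totals:
  C: 7
  H: 12
  O: 2

C7H12O2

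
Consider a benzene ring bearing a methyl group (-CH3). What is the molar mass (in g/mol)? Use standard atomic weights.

92.14 g/mol

Atom tally by fragment:
  benzene ring core → C:6 H:6
  (− 1 ring H displaced by substituents)
  + CH3 → C:1 H:3
Element totals:
  C: 7
  H: 8
Molecular formula: C7H8.
  M = 7(12.011) + 8(1.008)
    = 84.077 + 8.064 = 92.141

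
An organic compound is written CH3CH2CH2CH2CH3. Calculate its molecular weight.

Atom tally by fragment:
  CH3 → C:1 H:3
  CH2 → C:1 H:2
  CH2 → C:1 H:2
  CH2 → C:1 H:2
  CH3 → C:1 H:3
Element totals:
  C: 5
  H: 12
Molecular formula: C5H12.
  M = 5(12.011) + 12(1.008)
    = 60.055 + 12.096 = 72.151

72.15 g/mol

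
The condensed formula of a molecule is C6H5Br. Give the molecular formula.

Element totals:
  C: 6
  H: 5
  Br: 1

C6H5Br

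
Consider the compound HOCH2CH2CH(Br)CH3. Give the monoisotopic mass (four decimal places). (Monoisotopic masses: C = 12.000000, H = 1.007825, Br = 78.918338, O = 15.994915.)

Element totals:
  C: 4
  H: 9
  Br: 1
  O: 1
Molecular formula: C4H9BrO.
  M = 4(12.0) + 9(1.007825) + 78.918338 + 15.994915
    = 48.000000 + 9.070425 + 78.918338 + 15.994915 = 151.983678

151.9837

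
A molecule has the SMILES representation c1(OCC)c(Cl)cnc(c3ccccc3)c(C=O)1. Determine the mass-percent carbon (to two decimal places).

Atom tally by fragment:
  pyridine ring core → C:5 H:5 N:1
  (− 4 ring H displaced by substituents)
  + OC2H5 → C:2 H:5 O:1
  + Cl → Cl:1
  + C6H5 → C:6 H:5
  + CHO → C:1 H:1 O:1
Element totals:
  C: 14
  H: 12
  Cl: 1
  N: 1
  O: 2
Molecular formula: C14H12ClNO2.
Molar mass = 261.705 g/mol.
Mass from C: 14 × 12.011 = 168.154 g/mol.
%C = 168.154 / 261.705 × 100 = 64.25%.

64.25%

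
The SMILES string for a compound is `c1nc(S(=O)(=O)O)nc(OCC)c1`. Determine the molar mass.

Atom tally by fragment:
  pyrimidine ring core → C:4 H:4 N:2
  (− 2 ring H displaced by substituents)
  + SO3H → S:1 O:3 H:1
  + OC2H5 → C:2 H:5 O:1
Element totals:
  C: 6
  H: 8
  N: 2
  O: 4
  S: 1
Molecular formula: C6H8N2O4S.
  M = 6(12.011) + 8(1.008) + 2(14.007) + 4(15.999) + 32.06
    = 72.066 + 8.064 + 28.014 + 63.996 + 32.060 = 204.200

204.20 g/mol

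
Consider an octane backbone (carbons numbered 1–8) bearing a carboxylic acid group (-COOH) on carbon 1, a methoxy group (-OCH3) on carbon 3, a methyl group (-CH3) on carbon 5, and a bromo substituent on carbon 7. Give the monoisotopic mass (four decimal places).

Atom tally by fragment:
  HOOCCH2 → C:2 H:3 O:2
  CH2 → C:1 H:2
  CH(OCH3) → C:2 H:4 O:1
  CH2 → C:1 H:2
  CH(CH3) → C:2 H:4
  CH2 → C:1 H:2
  CH(Br) → C:1 H:1 Br:1
  CH3 → C:1 H:3
Element totals:
  C: 11
  H: 21
  Br: 1
  O: 3
Molecular formula: C11H21BrO3.
  M = 11(12.0) + 21(1.007825) + 78.918338 + 3(15.994915)
    = 132.000000 + 21.164325 + 78.918338 + 47.984745 = 280.067408

280.0674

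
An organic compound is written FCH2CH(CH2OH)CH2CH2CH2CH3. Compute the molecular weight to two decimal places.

134.19 g/mol

Atom tally by fragment:
  FCH2 → C:1 H:2 F:1
  CH(CH2OH) → C:2 H:4 O:1
  CH2 → C:1 H:2
  CH2 → C:1 H:2
  CH2 → C:1 H:2
  CH3 → C:1 H:3
Element totals:
  C: 7
  H: 15
  F: 1
  O: 1
Molecular formula: C7H15FO.
  M = 7(12.011) + 15(1.008) + 18.998 + 15.999
    = 84.077 + 15.120 + 18.998 + 15.999 = 134.194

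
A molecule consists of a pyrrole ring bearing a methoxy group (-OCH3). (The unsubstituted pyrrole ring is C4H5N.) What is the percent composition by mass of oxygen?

Atom tally by fragment:
  pyrrole ring core → C:4 H:5 N:1
  (− 1 ring H displaced by substituents)
  + OCH3 → C:1 H:3 O:1
Element totals:
  C: 5
  H: 7
  N: 1
  O: 1
Molecular formula: C5H7NO.
Molar mass = 97.117 g/mol.
Mass from O: 1 × 15.999 = 15.999 g/mol.
%O = 15.999 / 97.117 × 100 = 16.47%.

16.47%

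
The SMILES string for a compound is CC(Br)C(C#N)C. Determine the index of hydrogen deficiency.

Atom tally by fragment:
  CH3 → C:1 H:3
  CH(Br) → C:1 H:1 Br:1
  CH(CN) → C:2 H:1 N:1
  CH3 → C:1 H:3
Element totals:
  C: 5
  H: 8
  Br: 1
  N: 1
Molecular formula: C5H8BrN.
DoU = (2C + 2 + N − H − X) / 2 = (2·5 + 2 + 1 − 8 − 1) / 2 = 2.

2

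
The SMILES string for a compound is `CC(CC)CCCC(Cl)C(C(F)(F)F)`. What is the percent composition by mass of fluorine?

24.71%

Atom tally by fragment:
  CH3 → C:1 H:3
  CH(C2H5) → C:3 H:6
  CH2 → C:1 H:2
  CH2 → C:1 H:2
  CH2 → C:1 H:2
  CH(Cl) → C:1 H:1 Cl:1
  CH2CF3 → C:2 H:2 F:3
Element totals:
  C: 10
  H: 18
  Cl: 1
  F: 3
Molecular formula: C10H18ClF3.
Molar mass = 230.698 g/mol.
Mass from F: 3 × 18.998 = 56.994 g/mol.
%F = 56.994 / 230.698 × 100 = 24.71%.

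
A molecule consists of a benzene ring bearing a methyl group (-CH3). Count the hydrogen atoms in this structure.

Atom tally by fragment:
  benzene ring core → C:6 H:6
  (− 1 ring H displaced by substituents)
  + CH3 → C:1 H:3
Element totals:
  C: 7
  H: 8

8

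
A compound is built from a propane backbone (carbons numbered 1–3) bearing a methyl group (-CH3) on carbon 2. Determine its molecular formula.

Atom tally by fragment:
  CH3 → C:1 H:3
  CH(CH3) → C:2 H:4
  CH3 → C:1 H:3
Element totals:
  C: 4
  H: 10

C4H10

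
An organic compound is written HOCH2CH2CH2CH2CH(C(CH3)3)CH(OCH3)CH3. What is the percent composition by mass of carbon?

71.23%

Atom tally by fragment:
  HOCH2 → C:1 H:3 O:1
  CH2 → C:1 H:2
  CH2 → C:1 H:2
  CH2 → C:1 H:2
  CH(C(CH3)3) → C:5 H:10
  CH(OCH3) → C:2 H:4 O:1
  CH3 → C:1 H:3
Element totals:
  C: 12
  H: 26
  O: 2
Molecular formula: C12H26O2.
Molar mass = 202.338 g/mol.
Mass from C: 12 × 12.011 = 144.132 g/mol.
%C = 144.132 / 202.338 × 100 = 71.23%.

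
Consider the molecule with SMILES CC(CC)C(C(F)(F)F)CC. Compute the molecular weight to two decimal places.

168.20 g/mol

Atom tally by fragment:
  CH3 → C:1 H:3
  CH(C2H5) → C:3 H:6
  CH(CF3) → C:2 H:1 F:3
  CH2 → C:1 H:2
  CH3 → C:1 H:3
Element totals:
  C: 8
  H: 15
  F: 3
Molecular formula: C8H15F3.
  M = 8(12.011) + 15(1.008) + 3(18.998)
    = 96.088 + 15.120 + 56.994 = 168.202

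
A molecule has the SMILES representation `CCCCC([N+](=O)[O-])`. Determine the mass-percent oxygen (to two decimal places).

Atom tally by fragment:
  CH3 → C:1 H:3
  CH2 → C:1 H:2
  CH2 → C:1 H:2
  CH2 → C:1 H:2
  CH2NO2 → C:1 H:2 N:1 O:2
Element totals:
  C: 5
  H: 11
  N: 1
  O: 2
Molecular formula: C5H11NO2.
Molar mass = 117.148 g/mol.
Mass from O: 2 × 15.999 = 31.998 g/mol.
%O = 31.998 / 117.148 × 100 = 27.31%.

27.31%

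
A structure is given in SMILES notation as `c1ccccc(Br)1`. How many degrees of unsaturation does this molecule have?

4

Atom tally by fragment:
  benzene ring core → C:6 H:6
  (− 1 ring H displaced by substituents)
  + Br → Br:1
Element totals:
  C: 6
  H: 5
  Br: 1
Molecular formula: C6H5Br.
DoU = (2C + 2 + N − H − X) / 2 = (2·6 + 2 + 0 − 5 − 1) / 2 = 4.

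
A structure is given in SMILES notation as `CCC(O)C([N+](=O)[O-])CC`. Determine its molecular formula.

Atom tally by fragment:
  CH3 → C:1 H:3
  CH2 → C:1 H:2
  CH(OH) → C:1 H:2 O:1
  CH(NO2) → C:1 H:1 N:1 O:2
  CH2 → C:1 H:2
  CH3 → C:1 H:3
Element totals:
  C: 6
  H: 13
  N: 1
  O: 3

C6H13NO3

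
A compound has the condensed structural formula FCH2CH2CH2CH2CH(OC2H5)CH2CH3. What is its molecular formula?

C9H19FO

Element totals:
  C: 9
  H: 19
  F: 1
  O: 1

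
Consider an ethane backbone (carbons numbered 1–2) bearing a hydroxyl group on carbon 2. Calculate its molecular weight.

46.07 g/mol

Atom tally by fragment:
  CH3 → C:1 H:3
  CH2OH → C:1 H:3 O:1
Element totals:
  C: 2
  H: 6
  O: 1
Molecular formula: C2H6O.
  M = 2(12.011) + 6(1.008) + 15.999
    = 24.022 + 6.048 + 15.999 = 46.069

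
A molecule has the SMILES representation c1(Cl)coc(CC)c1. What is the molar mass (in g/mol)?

Atom tally by fragment:
  furan ring core → C:4 H:4 O:1
  (− 2 ring H displaced by substituents)
  + Cl → Cl:1
  + C2H5 → C:2 H:5
Element totals:
  C: 6
  H: 7
  Cl: 1
  O: 1
Molecular formula: C6H7ClO.
  M = 6(12.011) + 7(1.008) + 35.45 + 15.999
    = 72.066 + 7.056 + 35.450 + 15.999 = 130.571

130.57 g/mol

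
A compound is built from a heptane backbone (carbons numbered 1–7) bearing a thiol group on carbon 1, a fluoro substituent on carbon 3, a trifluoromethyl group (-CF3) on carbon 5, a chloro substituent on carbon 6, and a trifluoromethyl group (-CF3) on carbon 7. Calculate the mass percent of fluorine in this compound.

Atom tally by fragment:
  HSCH2 → C:1 H:3 S:1
  CH2 → C:1 H:2
  CH(F) → C:1 H:1 F:1
  CH2 → C:1 H:2
  CH(CF3) → C:2 H:1 F:3
  CH(Cl) → C:1 H:1 Cl:1
  CH2CF3 → C:2 H:2 F:3
Element totals:
  C: 9
  H: 12
  Cl: 1
  F: 7
  S: 1
Molecular formula: C9H12ClF7S.
Molar mass = 320.691 g/mol.
Mass from F: 7 × 18.998 = 132.986 g/mol.
%F = 132.986 / 320.691 × 100 = 41.47%.

41.47%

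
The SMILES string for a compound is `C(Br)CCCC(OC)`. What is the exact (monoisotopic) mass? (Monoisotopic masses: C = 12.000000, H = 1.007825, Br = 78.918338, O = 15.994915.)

180.0150

Atom tally by fragment:
  BrCH2 → C:1 H:2 Br:1
  CH2 → C:1 H:2
  CH2 → C:1 H:2
  CH2 → C:1 H:2
  CH2OCH3 → C:2 H:5 O:1
Element totals:
  C: 6
  H: 13
  Br: 1
  O: 1
Molecular formula: C6H13BrO.
  M = 6(12.0) + 13(1.007825) + 78.918338 + 15.994915
    = 72.000000 + 13.101725 + 78.918338 + 15.994915 = 180.014978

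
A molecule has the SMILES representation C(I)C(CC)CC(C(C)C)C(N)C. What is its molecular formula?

Atom tally by fragment:
  ICH2 → C:1 H:2 I:1
  CH(C2H5) → C:3 H:6
  CH2 → C:1 H:2
  CH(CH(CH3)2) → C:4 H:8
  CH(NH2) → C:1 H:3 N:1
  CH3 → C:1 H:3
Element totals:
  C: 11
  H: 24
  I: 1
  N: 1

C11H24IN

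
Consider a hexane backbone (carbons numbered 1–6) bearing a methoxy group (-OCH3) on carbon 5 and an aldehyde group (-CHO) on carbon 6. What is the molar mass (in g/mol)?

Atom tally by fragment:
  CH3 → C:1 H:3
  CH2 → C:1 H:2
  CH2 → C:1 H:2
  CH2 → C:1 H:2
  CH(OCH3) → C:2 H:4 O:1
  CH2CHO → C:2 H:3 O:1
Element totals:
  C: 8
  H: 16
  O: 2
Molecular formula: C8H16O2.
  M = 8(12.011) + 16(1.008) + 2(15.999)
    = 96.088 + 16.128 + 31.998 = 144.214

144.21 g/mol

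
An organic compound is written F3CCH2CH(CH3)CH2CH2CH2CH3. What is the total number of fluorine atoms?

3

Atom tally by fragment:
  F3CCH2 → C:2 H:2 F:3
  CH(CH3) → C:2 H:4
  CH2 → C:1 H:2
  CH2 → C:1 H:2
  CH2 → C:1 H:2
  CH3 → C:1 H:3
Element totals:
  C: 8
  H: 15
  F: 3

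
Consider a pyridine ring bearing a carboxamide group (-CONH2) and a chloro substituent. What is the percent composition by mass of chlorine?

22.64%

Atom tally by fragment:
  pyridine ring core → C:5 H:5 N:1
  (− 2 ring H displaced by substituents)
  + CONH2 → C:1 H:2 O:1 N:1
  + Cl → Cl:1
Element totals:
  C: 6
  H: 5
  Cl: 1
  N: 2
  O: 1
Molecular formula: C6H5ClN2O.
Molar mass = 156.569 g/mol.
Mass from Cl: 1 × 35.45 = 35.450 g/mol.
%Cl = 35.450 / 156.569 × 100 = 22.64%.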